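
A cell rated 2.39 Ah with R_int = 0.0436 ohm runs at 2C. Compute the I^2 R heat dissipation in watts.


Step 1: I = C_rate * capacity = 2 * 2.39 = 4.78 A
Step 2: Q = I^2 * R = 4.78^2 * 0.0436 = 22.848 * 0.0436 = 0.9962 W

0.9962 W


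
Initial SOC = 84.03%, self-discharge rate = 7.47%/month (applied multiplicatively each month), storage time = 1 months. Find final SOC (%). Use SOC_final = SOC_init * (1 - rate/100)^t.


Monthly retention factor = 1 - 7.47/100 = 0.9253
Over 1 months: factor^1 = 0.9253
SOC_final = 84.03 * 0.9253 = 77.75%

77.75%


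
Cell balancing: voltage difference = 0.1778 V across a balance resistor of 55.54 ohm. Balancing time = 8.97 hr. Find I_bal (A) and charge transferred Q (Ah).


First, Ohm's law: I_bal = 0.1778 V / 55.54 ohm = 0.0032013 A
Then Q = I * t = 0.0032013 A * 8.97 hr = 0.02872 Ah

I=0.0032013 A, Q=0.02872 Ah


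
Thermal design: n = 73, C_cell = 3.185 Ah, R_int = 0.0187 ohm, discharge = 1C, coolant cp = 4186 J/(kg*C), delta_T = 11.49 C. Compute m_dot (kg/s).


Step 1: I = 1 * 3.185 = 3.185 A
Step 2: Q_cell = I^2 * R = 3.185^2 * 0.0187 = 0.1897 W
Step 3: Q_total = 73 * 0.1897 = 13.848 W
Step 4: m_dot = Q_total / (cp * dT) = 13.848 / (4186 * 11.49) = 2.879e-04 kg/s

2.879e-04 kg/s


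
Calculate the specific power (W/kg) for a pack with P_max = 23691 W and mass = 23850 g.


Convert: m = 23850 g = 23.85 kg
Specific power = 23691 W / 23.85 kg = 993.3 W/kg

993.3 W/kg


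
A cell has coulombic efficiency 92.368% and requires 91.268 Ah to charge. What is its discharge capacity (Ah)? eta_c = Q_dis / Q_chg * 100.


Q_dis = eta/100 * Q_chg = 92.368/100 * 91.268 = 84.30 Ah

84.30 Ah


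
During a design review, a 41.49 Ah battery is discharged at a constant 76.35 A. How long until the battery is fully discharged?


t = capacity / current = 41.49 / 76.35 = 0.5434 hr

0.5434 hr


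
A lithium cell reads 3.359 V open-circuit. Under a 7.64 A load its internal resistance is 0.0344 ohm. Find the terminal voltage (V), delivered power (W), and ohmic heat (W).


Step 1: V_terminal = OCV - I*R = 3.359 - 7.64 * 0.0344 = 3.0962 V
Step 2: P_out = V_terminal * I = 3.0962 * 7.64 = 23.65 W
Step 3: Q = I^2 * R = 7.64^2 * 0.0344 = 2.008 W

V=3.0962 V, P=23.65 W, Q=2.008 W


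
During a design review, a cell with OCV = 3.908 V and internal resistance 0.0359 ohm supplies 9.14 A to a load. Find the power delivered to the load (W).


Step 1: V_terminal = OCV - I*R = 3.908 - 9.14 * 0.0359 = 3.5799 V
Step 2: P_out = V_terminal * I = 3.5799 * 9.14 = 32.72 W

32.72 W


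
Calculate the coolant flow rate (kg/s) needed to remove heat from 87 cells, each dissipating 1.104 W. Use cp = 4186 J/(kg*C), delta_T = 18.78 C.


Q_total = 87 * 1.104 = 96.048 W
m_dot = Q_total / (cp * dT) = 96.048 / (4186 * 18.78) = 0.001222 kg/s

0.001222 kg/s


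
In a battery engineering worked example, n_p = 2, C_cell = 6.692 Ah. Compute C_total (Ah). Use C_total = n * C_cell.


Parallel capacities add: 2 * 6.692 Ah = 13.384 Ah

13.384 Ah


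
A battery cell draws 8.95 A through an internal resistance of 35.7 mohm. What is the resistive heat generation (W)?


Convert: R = 35.7 mohm = 0.0357 ohm
Q = I^2 * R = 8.95^2 * 0.0357 = 2.860 W

2.860 W


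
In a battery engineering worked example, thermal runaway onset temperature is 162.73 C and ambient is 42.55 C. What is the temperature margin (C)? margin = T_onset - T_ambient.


margin = T_onset - T_ambient = 162.73 - 42.55 = 120.18 C

120.18 C


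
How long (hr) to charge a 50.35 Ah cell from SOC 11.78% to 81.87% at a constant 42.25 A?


Step 1: dSOC = 81.87% - 11.78% = 70.09%
Step 2: delta_Ah = 50.35 * 70.09 / 100 = 35.29 Ah
Step 3: t = 35.29 / 42.25 = 0.8353 hr

0.8353 hr


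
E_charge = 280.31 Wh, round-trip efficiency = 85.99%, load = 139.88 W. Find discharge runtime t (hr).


Step 1: E_discharge = eta/100 * E_charge = 85.99/100 * 280.31 = 241.04 Wh
Step 2: t = E_discharge / P = 241.04 / 139.88 = 1.723 hr

1.723 hr


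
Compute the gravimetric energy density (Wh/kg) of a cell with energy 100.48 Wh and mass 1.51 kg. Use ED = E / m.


ED = E / m = 100.48 / 1.51 = 66.54 Wh/kg

66.54 Wh/kg


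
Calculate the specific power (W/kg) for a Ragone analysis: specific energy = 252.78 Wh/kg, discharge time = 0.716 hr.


P_specific = E / t = 252.78 / 0.716 = 353.0 W/kg

353.0 W/kg


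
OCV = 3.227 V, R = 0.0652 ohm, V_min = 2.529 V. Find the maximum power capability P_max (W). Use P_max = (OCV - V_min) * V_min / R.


P_max = (OCV - V_min) * V_min / R = (3.227 - 2.529) * 2.529 / 0.0652 = 0.698 * 2.529 / 0.0652 = 27.07 W

27.07 W


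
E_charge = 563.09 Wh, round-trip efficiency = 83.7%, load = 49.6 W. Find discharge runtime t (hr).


Step 1: E_discharge = eta/100 * E_charge = 83.7/100 * 563.09 = 471.31 Wh
Step 2: t = E_discharge / P = 471.31 / 49.6 = 9.502 hr

9.502 hr


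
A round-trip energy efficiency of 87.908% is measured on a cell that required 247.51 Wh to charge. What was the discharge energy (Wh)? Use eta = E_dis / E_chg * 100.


E_dis = eta/100 * E_chg = 87.908/100 * 247.51 = 217.6 Wh

217.6 Wh


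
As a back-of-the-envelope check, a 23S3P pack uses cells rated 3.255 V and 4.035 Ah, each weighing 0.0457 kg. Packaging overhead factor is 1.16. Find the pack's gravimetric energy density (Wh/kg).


Step 1: V_pack = 23 * 3.255 = 74.865 V
Step 2: C_pack = 3 * 4.035 = 12.105 Ah
Step 3: E_pack = V_pack * C_pack = 74.865 * 12.105 = 906.24 Wh
Step 4: m_pack = 23 * 3 * 0.0457 * 1.16 = 3.6578 kg
Step 5: ED = E_pack / m_pack = 906.24 / 3.6578 = 247.8 Wh/kg

247.8 Wh/kg


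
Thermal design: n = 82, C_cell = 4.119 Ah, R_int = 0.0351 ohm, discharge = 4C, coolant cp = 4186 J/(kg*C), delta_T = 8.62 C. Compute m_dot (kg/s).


Step 1: I = 4 * 4.119 = 16.476 A
Step 2: Q_cell = I^2 * R = 16.476^2 * 0.0351 = 9.5282 W
Step 3: Q_total = 82 * 9.5282 = 781.31 W
Step 4: m_dot = Q_total / (cp * dT) = 781.31 / (4186 * 8.62) = 0.02165 kg/s

0.02165 kg/s


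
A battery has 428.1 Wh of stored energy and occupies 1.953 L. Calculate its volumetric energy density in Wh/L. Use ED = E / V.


Volumetric ED = 428.1 Wh / 1.953 L = 219.2 Wh/L

219.2 Wh/L


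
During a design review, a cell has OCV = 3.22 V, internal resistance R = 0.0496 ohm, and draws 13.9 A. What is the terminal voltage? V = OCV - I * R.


IR drop = 13.9 * 0.0496 = 0.68944 V
V = 3.22 - 0.68944 = 2.531 V

2.531 V


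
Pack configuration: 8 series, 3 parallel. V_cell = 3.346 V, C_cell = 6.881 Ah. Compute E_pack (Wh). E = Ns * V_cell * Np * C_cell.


V_pack = 8 * 3.346 = 26.768 V
C_pack = 3 * 6.881 = 20.643 Ah
E = V_pack * C_pack = 26.768 * 20.643 = 552.6 Wh

552.6 Wh


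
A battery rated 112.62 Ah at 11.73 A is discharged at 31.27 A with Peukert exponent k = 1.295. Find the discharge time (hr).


t_rated = C / I_rated = 112.62 / 11.73 = 9.601 hr
(I_rated/I)^k = (0.37512)^1.295 = 0.2809
t = t_rated * (I_rated/I)^k = 9.601 * 0.2809 = 2.697 hr

2.697 hr


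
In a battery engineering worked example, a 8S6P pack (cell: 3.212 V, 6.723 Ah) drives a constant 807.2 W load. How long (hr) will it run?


Step 1: E_pack = Ns * V_cell * Np * C_cell = 8 * 3.212 * 6 * 6.723 = 1036.5 Wh
Step 2: t = E_pack / P = 1036.5 / 807.2 = 1.284 hr

1.284 hr


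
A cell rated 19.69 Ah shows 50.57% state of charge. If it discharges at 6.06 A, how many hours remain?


Step 1: remaining = SOC/100 * C_total = 50.57/100 * 19.69 = 9.9572 Ah
Step 2: t = remaining / I = 9.9572 / 6.06 = 1.643 hr

1.643 hr


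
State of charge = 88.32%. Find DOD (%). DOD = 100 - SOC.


Complement of SOC: DOD = 100% - 88.32% = 11.68%

11.68%


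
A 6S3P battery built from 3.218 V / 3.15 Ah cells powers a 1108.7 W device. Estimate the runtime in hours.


Step 1: E_pack = Ns * V_cell * Np * C_cell = 6 * 3.218 * 3 * 3.15 = 182.46 Wh
Step 2: t = E_pack / P = 182.46 / 1108.7 = 0.1646 hr

0.1646 hr


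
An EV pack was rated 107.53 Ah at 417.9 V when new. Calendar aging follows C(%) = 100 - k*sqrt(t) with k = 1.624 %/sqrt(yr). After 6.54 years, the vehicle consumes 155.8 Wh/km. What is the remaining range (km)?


Step 1: capacity retention = 100 - 1.624 * sqrt(6.54) = 100 - 1.624 * 2.5573 = 95.847%
Step 2: C_now = 107.53 * 95.847/100 = 103.06 Ah
Step 3: E_pack = V * C_now = 417.9 * 103.06 = 43069 Wh
Step 4: range = E_pack / consumption = 43069 / 155.8 = 276.4 km

276.4 km


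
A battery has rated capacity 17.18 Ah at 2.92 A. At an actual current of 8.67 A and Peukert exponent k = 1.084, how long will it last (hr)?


t_rated = C / I_rated = 17.18 / 2.92 = 5.8836 hr
(I_rated/I)^k = (0.33679)^1.084 = 0.30737
t = t_rated * (I_rated/I)^k = 5.8836 * 0.30737 = 1.808 hr

1.808 hr


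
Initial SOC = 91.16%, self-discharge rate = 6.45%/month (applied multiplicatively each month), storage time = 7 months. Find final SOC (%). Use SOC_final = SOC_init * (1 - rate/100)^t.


decay = (1 - 6.45/100)^7 = 0.62706
SOC_final = 91.16 * 0.62706 = 57.16%

57.16%


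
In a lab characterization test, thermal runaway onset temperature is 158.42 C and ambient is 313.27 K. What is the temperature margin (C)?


Convert: T_ambient = 313.27 K = 40.12 C
margin = 158.42 - 40.12 = 118.3 C

118.3 C


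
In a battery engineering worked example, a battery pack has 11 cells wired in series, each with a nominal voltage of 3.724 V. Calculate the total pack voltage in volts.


V_pack = n * V_cell = 11 * 3.724 = 40.964 V

40.964 V


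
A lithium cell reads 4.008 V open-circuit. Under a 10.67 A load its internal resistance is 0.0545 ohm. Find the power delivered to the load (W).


Step 1: V_terminal = OCV - I*R = 4.008 - 10.67 * 0.0545 = 3.4265 V
Step 2: P_out = V_terminal * I = 3.4265 * 10.67 = 36.56 W

36.56 W


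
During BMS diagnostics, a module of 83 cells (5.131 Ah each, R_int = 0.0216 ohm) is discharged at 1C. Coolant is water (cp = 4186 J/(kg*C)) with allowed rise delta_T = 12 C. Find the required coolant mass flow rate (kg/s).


Step 1: I = 1 * 5.131 = 5.131 A
Step 2: Q_cell = I^2 * R = 5.131^2 * 0.0216 = 0.56867 W
Step 3: Q_total = 83 * 0.56867 = 47.2 W
Step 4: m_dot = Q_total / (cp * dT) = 47.2 / (4186 * 12) = 9.396e-04 kg/s

9.396e-04 kg/s


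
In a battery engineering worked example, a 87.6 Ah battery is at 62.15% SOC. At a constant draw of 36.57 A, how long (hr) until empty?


Step 1: remaining = SOC/100 * C_total = 62.15/100 * 87.6 = 54.443 Ah
Step 2: t = remaining / I = 54.443 / 36.57 = 1.489 hr

1.489 hr


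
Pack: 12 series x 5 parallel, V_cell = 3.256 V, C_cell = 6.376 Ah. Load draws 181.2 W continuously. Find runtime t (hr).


Step 1: E_pack = Ns * V_cell * Np * C_cell = 12 * 3.256 * 5 * 6.376 = 1245.6 Wh
Step 2: t = E_pack / P = 1245.6 / 181.2 = 6.874 hr

6.874 hr


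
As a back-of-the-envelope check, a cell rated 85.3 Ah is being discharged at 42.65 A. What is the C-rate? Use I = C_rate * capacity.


Rearranging: C_rate = 42.65 / 85.3 = 0.5C

0.5C


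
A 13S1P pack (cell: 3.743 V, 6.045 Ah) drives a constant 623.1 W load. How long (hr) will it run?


Step 1: E_pack = Ns * V_cell * Np * C_cell = 13 * 3.743 * 1 * 6.045 = 294.14 Wh
Step 2: t = E_pack / P = 294.14 / 623.1 = 0.4721 hr

0.4721 hr


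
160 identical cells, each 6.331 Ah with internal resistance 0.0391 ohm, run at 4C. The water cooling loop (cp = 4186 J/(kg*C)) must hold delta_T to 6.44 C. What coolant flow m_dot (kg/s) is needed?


Step 1: I = 4 * 6.331 = 25.324 A
Step 2: Q_cell = I^2 * R = 25.324^2 * 0.0391 = 25.075 W
Step 3: Q_total = 160 * 25.075 = 4012 W
Step 4: m_dot = Q_total / (cp * dT) = 4012 / (4186 * 6.44) = 0.1488 kg/s

0.1488 kg/s


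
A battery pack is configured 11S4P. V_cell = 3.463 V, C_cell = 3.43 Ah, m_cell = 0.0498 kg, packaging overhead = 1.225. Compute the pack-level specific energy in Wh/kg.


Step 1: V_pack = 11 * 3.463 = 38.093 V
Step 2: C_pack = 4 * 3.43 = 13.72 Ah
Step 3: E_pack = V_pack * C_pack = 38.093 * 13.72 = 522.64 Wh
Step 4: m_pack = 11 * 4 * 0.0498 * 1.225 = 2.6842 kg
Step 5: ED = E_pack / m_pack = 522.64 / 2.6842 = 194.7 Wh/kg

194.7 Wh/kg


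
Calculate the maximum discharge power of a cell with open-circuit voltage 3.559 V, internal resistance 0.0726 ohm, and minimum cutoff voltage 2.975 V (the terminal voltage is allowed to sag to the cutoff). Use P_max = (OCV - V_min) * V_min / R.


dV = OCV - V_min = 0.584 V (so I_max = dV / R)
P_max = dV * V_min / R = 0.584 * 2.975 / 0.0726 = 23.93 W

23.93 W


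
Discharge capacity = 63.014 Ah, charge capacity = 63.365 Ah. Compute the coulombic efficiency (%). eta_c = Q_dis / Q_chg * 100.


Coulombic efficiency = 63.014/63.365 * 100% = 99.45%

99.45%


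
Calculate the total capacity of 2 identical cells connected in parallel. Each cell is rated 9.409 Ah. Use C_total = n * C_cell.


Parallel capacities add: 2 * 9.409 Ah = 18.818 Ah

18.818 Ah


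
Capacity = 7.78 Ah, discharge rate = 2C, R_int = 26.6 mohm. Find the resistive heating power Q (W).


Convert: R = 26.6 mohm = 0.0266 ohm
Step 1: I = C_rate * capacity = 2 * 7.78 = 15.56 A
Step 2: Q = I^2 * R = 15.56^2 * 0.0266 = 242.11 * 0.0266 = 6.440 W

6.440 W


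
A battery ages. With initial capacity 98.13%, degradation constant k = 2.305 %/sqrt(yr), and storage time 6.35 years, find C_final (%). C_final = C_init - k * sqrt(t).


sqrt(t) = sqrt(6.35) = 2.5199
C_final = 98.13 - 2.305 * 2.5199 = 92.32%

92.32%


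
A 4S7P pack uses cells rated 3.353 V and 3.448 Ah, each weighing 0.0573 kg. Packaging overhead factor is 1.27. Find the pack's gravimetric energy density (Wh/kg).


Step 1: V_pack = 4 * 3.353 = 13.412 V
Step 2: C_pack = 7 * 3.448 = 24.136 Ah
Step 3: E_pack = V_pack * C_pack = 13.412 * 24.136 = 323.71 Wh
Step 4: m_pack = 4 * 7 * 0.0573 * 1.27 = 2.0376 kg
Step 5: ED = E_pack / m_pack = 323.71 / 2.0376 = 158.9 Wh/kg

158.9 Wh/kg


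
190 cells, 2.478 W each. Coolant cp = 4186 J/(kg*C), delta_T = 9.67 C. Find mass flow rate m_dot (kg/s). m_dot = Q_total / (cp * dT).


Step 1: Total heat Q = 190 * 2.478 W = 470.82 W
Step 2: denom = cp * dT = 4186 * 9.67 = 40479
Step 3: m_dot = 470.82 / 40479 = 0.01163 kg/s

0.01163 kg/s


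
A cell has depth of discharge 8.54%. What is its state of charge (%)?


SOC = 100 - DOD = 100 - 8.54 = 91.46%

91.46%


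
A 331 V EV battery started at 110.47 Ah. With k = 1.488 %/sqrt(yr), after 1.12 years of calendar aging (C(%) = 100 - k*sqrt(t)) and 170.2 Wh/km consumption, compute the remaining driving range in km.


Step 1: capacity retention = 100 - 1.488 * sqrt(1.12) = 100 - 1.488 * 1.0583 = 98.425%
Step 2: C_now = 110.47 * 98.425/100 = 108.73 Ah
Step 3: E_pack = V * C_now = 331 * 108.73 = 35990 Wh
Step 4: range = E_pack / consumption = 35990 / 170.2 = 211.5 km

211.5 km


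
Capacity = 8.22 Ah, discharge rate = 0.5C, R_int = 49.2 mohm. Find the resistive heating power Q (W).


Convert: R = 49.2 mohm = 0.0492 ohm
Step 1: I = C_rate * capacity = 0.5 * 8.22 = 4.11 A
Step 2: Q = I^2 * R = 4.11^2 * 0.0492 = 16.892 * 0.0492 = 0.8311 W

0.8311 W


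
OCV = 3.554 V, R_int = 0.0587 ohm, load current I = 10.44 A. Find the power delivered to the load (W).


Step 1: V_terminal = OCV - I*R = 3.554 - 10.44 * 0.0587 = 2.9412 V
Step 2: P_out = V_terminal * I = 2.9412 * 10.44 = 30.71 W

30.71 W


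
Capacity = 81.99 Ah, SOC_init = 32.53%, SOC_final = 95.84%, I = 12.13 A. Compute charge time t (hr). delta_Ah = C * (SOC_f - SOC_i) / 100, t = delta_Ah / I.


delta_Ah = 81.99 * (95.84 - 32.53) / 100 = 51.908 Ah
t = delta_Ah / I = 51.908 / 12.13 = 4.279 hr

4.279 hr


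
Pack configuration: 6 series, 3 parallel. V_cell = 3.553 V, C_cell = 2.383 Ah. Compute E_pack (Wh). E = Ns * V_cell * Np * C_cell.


V_pack = 6 * 3.553 = 21.318 V
C_pack = 3 * 2.383 = 7.149 Ah
E = V_pack * C_pack = 21.318 * 7.149 = 152.4 Wh

152.4 Wh


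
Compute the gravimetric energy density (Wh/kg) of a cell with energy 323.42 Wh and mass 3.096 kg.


ED = E / m = 323.42 / 3.096 = 104.5 Wh/kg

104.5 Wh/kg


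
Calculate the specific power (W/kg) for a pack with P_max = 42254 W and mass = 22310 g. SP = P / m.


Convert: m = 22310 g = 22.31 kg
SP = P / m = 42254 / 22.31 = 1894 W/kg

1894 W/kg


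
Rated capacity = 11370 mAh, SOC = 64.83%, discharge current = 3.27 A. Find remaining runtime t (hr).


Convert: C_total = 11370 mAh = 11.37 Ah
Step 1: remaining = SOC/100 * C_total = 64.83/100 * 11.37 = 7.3712 Ah
Step 2: t = remaining / I = 7.3712 / 3.27 = 2.254 hr

2.254 hr


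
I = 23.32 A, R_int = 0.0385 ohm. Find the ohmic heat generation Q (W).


I^2 = 543.82
Q = 543.82 * 0.0385 = 20.94 W

20.94 W


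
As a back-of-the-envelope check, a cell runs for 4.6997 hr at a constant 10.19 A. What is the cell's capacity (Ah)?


C = I * t = 10.19 * 4.6997 = 47.89 Ah

47.89 Ah


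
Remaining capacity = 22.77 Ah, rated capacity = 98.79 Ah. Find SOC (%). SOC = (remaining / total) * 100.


SOC = (remaining / total) * 100 = (22.77 / 98.79) * 100 = 23.05%

23.05%


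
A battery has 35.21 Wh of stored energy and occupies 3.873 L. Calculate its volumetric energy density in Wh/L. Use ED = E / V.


ED = E / V = 35.21 / 3.873 = 9.091 Wh/L

9.091 Wh/L


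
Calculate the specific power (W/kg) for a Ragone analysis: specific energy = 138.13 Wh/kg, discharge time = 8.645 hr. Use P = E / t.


Specific power = 138.13 Wh/kg / 8.645 hr = 15.98 W/kg

15.98 W/kg


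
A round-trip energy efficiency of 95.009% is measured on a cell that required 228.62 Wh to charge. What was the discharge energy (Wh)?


E_dis = eta/100 * E_chg = 95.009/100 * 228.62 = 217.2 Wh

217.2 Wh


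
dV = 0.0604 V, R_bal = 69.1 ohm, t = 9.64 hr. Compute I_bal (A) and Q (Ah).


I_bal = dV / R = 0.0604 / 69.1 = 8.7410e-04 A
Q = I_bal * t = 8.7410e-04 * 9.64 = 0.008426 Ah

I=8.7410e-04 A, Q=0.008426 Ah


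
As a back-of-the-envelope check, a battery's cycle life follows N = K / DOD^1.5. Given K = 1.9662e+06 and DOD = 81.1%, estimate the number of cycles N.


Step 1: DOD^1.5 = 81.1^1.5 = 730.35
Step 2: N = 1.9662e+06 / 730.35 = 2692 cycles

2692 cycles


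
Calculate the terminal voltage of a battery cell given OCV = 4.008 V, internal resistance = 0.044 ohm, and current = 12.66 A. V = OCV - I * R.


V = OCV - I*R = 4.008 - 12.66 * 0.044 = 3.451 V

3.451 V


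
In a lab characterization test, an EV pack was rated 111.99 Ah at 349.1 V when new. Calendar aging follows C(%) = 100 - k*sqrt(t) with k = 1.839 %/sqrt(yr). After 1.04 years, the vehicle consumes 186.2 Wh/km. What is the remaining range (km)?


Step 1: capacity retention = 100 - 1.839 * sqrt(1.04) = 100 - 1.839 * 1.0198 = 98.125%
Step 2: C_now = 111.99 * 98.125/100 = 109.89 Ah
Step 3: E_pack = V * C_now = 349.1 * 109.89 = 38363 Wh
Step 4: range = E_pack / consumption = 38363 / 186.2 = 206.0 km

206.0 km


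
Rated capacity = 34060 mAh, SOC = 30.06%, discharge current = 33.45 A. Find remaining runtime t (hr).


Convert: C_total = 34060 mAh = 34.06 Ah
Step 1: remaining = SOC/100 * C_total = 30.06/100 * 34.06 = 10.238 Ah
Step 2: t = remaining / I = 10.238 / 33.45 = 0.3061 hr

0.3061 hr


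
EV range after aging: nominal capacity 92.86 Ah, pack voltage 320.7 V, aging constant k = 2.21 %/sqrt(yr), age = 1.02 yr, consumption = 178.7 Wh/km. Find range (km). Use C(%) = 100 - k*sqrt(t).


Step 1: capacity retention = 100 - 2.21 * sqrt(1.02) = 100 - 2.21 * 1.01 = 97.768%
Step 2: C_now = 92.86 * 97.768/100 = 90.787 Ah
Step 3: E_pack = V * C_now = 320.7 * 90.787 = 29115 Wh
Step 4: range = E_pack / consumption = 29115 / 178.7 = 162.9 km

162.9 km


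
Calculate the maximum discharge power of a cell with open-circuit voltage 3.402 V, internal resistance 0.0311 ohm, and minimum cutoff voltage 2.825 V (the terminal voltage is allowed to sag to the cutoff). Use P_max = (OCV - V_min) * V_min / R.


P_max = (OCV - V_min) * V_min / R = (3.402 - 2.825) * 2.825 / 0.0311 = 0.577 * 2.825 / 0.0311 = 52.41 W

52.41 W


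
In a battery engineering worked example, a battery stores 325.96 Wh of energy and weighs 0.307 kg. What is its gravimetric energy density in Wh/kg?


Specific energy = 325.96 Wh / 0.307 kg = 1062 Wh/kg

1062 Wh/kg


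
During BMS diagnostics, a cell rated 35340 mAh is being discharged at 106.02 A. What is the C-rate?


Convert: capacity = 35340 mAh = 35.34 Ah
C_rate = I / capacity = 106.02 / 35.34 = 3C

3C


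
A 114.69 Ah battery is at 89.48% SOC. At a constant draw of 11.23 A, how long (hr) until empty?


Step 1: remaining = SOC/100 * C_total = 89.48/100 * 114.69 = 102.62 Ah
Step 2: t = remaining / I = 102.62 / 11.23 = 9.138 hr

9.138 hr


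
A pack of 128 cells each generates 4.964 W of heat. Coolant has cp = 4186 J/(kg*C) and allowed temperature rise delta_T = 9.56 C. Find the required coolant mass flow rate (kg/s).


Step 1: Total heat Q = 128 * 4.964 W = 635.39 W
Step 2: denom = cp * dT = 4186 * 9.56 = 40018
Step 3: m_dot = 635.39 / 40018 = 0.01588 kg/s

0.01588 kg/s


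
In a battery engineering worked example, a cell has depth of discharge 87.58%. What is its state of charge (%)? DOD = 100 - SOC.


SOC = 100 - DOD = 100 - 87.58 = 12.42%

12.42%


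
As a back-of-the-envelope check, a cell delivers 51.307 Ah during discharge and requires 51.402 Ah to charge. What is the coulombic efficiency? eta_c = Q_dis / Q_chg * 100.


eta_c = Q_dis / Q_chg * 100 = 51.307 / 51.402 * 100 = 99.82%

99.82%


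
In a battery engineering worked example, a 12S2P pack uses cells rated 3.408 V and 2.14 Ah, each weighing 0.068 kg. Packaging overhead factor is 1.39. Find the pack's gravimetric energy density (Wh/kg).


Step 1: V_pack = 12 * 3.408 = 40.896 V
Step 2: C_pack = 2 * 2.14 = 4.28 Ah
Step 3: E_pack = V_pack * C_pack = 40.896 * 4.28 = 175.03 Wh
Step 4: m_pack = 12 * 2 * 0.068 * 1.39 = 2.2685 kg
Step 5: ED = E_pack / m_pack = 175.03 / 2.2685 = 77.16 Wh/kg

77.16 Wh/kg


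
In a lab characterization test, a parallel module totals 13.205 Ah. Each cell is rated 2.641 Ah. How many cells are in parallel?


n = C_total / C_cell = 13.205 / 2.641 = 5

5


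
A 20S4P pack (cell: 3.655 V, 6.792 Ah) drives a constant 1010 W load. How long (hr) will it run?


Step 1: E_pack = Ns * V_cell * Np * C_cell = 20 * 3.655 * 4 * 6.792 = 1986 Wh
Step 2: t = E_pack / P = 1986 / 1010 = 1.966 hr

1.966 hr


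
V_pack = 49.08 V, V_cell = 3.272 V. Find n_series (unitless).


Rearranging: n = V_pack / V_cell = 49.08 / 3.272 = 15 cells

15


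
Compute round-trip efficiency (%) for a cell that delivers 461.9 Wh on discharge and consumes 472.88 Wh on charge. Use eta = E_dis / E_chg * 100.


Round-trip efficiency = 461.9/472.88 * 100% = 97.68%

97.68%


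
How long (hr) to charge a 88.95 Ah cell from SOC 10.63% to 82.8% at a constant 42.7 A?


Step 1: dSOC = 82.8% - 10.63% = 72.17%
Step 2: delta_Ah = 88.95 * 72.17 / 100 = 64.195 Ah
Step 3: t = 64.195 / 42.7 = 1.503 hr

1.503 hr


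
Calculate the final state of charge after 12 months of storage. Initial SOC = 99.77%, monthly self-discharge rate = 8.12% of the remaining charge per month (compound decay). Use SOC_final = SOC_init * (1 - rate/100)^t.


Monthly retention factor = 1 - 8.12/100 = 0.9188
Over 12 months: factor^12 = 0.36195
SOC_final = 99.77 * 0.36195 = 36.11%

36.11%


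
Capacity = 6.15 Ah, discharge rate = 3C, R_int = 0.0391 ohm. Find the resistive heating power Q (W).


Step 1: I = C_rate * capacity = 3 * 6.15 = 18.45 A
Step 2: Q = I^2 * R = 18.45^2 * 0.0391 = 340.4 * 0.0391 = 13.31 W

13.31 W


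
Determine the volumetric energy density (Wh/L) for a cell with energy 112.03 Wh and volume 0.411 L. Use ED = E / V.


ED = E / V = 112.03 / 0.411 = 272.6 Wh/L

272.6 Wh/L


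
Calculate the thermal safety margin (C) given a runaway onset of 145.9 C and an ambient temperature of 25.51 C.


margin = T_onset - T_ambient = 145.9 - 25.51 = 120.39 C

120.39 C


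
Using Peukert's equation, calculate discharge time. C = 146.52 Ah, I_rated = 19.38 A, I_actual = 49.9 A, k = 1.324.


t_rated = C / I_rated = 146.52 / 19.38 = 7.5604 hr
(I_rated/I)^k = (0.38838)^1.324 = 0.28587
t = t_rated * (I_rated/I)^k = 7.5604 * 0.28587 = 2.161 hr

2.161 hr


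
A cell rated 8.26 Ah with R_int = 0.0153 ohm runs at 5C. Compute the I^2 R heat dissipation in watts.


Step 1: I = C_rate * capacity = 5 * 8.26 = 41.3 A
Step 2: Q = I^2 * R = 41.3^2 * 0.0153 = 1705.7 * 0.0153 = 26.10 W

26.10 W


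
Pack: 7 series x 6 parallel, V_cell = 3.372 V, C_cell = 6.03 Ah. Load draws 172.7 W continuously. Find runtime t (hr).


Step 1: E_pack = Ns * V_cell * Np * C_cell = 7 * 3.372 * 6 * 6.03 = 853.99 Wh
Step 2: t = E_pack / P = 853.99 / 172.7 = 4.945 hr

4.945 hr


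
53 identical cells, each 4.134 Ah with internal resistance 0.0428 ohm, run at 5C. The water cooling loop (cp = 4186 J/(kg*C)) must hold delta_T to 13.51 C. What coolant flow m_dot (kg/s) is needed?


Step 1: I = 5 * 4.134 = 20.67 A
Step 2: Q_cell = I^2 * R = 20.67^2 * 0.0428 = 18.286 W
Step 3: Q_total = 53 * 18.286 = 969.16 W
Step 4: m_dot = Q_total / (cp * dT) = 969.16 / (4186 * 13.51) = 0.01714 kg/s

0.01714 kg/s


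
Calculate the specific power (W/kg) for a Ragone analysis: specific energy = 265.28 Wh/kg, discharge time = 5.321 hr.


P_specific = E / t = 265.28 / 5.321 = 49.86 W/kg

49.86 W/kg


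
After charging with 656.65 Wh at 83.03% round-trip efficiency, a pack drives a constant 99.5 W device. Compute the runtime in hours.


Step 1: E_discharge = eta/100 * E_charge = 83.03/100 * 656.65 = 545.22 Wh
Step 2: t = E_discharge / P = 545.22 / 99.5 = 5.480 hr

5.480 hr


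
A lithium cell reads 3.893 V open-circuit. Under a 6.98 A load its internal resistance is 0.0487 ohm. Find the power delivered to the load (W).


Step 1: V_terminal = OCV - I*R = 3.893 - 6.98 * 0.0487 = 3.5531 V
Step 2: P_out = V_terminal * I = 3.5531 * 6.98 = 24.80 W

24.80 W


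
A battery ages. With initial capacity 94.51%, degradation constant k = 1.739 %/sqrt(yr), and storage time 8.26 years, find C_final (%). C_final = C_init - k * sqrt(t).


Step 1: sqrt(8.26 yr) = 2.874
Step 2: drop = 1.739 * 2.874 = 4.9979
Step 3: C_final = 94.51 - 4.9979 = 89.51%

89.51%


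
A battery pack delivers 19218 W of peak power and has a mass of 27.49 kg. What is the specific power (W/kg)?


Specific power = 19218 W / 27.49 kg = 699.1 W/kg

699.1 W/kg


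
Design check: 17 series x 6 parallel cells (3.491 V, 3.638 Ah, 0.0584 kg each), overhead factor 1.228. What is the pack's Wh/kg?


Step 1: V_pack = 17 * 3.491 = 59.347 V
Step 2: C_pack = 6 * 3.638 = 21.828 Ah
Step 3: E_pack = V_pack * C_pack = 59.347 * 21.828 = 1295.4 Wh
Step 4: m_pack = 17 * 6 * 0.0584 * 1.228 = 7.315 kg
Step 5: ED = E_pack / m_pack = 1295.4 / 7.315 = 177.1 Wh/kg

177.1 Wh/kg


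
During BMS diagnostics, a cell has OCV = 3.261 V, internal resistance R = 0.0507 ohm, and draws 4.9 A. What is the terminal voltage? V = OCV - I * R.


V = OCV - I*R = 3.261 - 4.9 * 0.0507 = 3.013 V

3.013 V


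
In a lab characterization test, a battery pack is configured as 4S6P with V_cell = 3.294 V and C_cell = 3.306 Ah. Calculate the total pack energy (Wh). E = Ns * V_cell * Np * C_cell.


E = Ns * Vcell * Np * Ccell = 4 * 3.294 * 6 * 3.306 = 261.4 Wh

261.4 Wh


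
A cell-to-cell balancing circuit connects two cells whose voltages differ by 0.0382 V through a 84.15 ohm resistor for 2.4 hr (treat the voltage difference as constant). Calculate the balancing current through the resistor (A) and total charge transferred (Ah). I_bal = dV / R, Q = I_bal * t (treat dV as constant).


First, Ohm's law: I_bal = 0.0382 V / 84.15 ohm = 4.5395e-04 A
Then Q = I * t = 4.5395e-04 A * 2.4 hr = 0.001089 Ah

I=4.5395e-04 A, Q=0.001089 Ah


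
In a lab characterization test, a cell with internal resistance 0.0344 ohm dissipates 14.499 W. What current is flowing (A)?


I = sqrt(Q / R) = sqrt(14.499 / 0.0344) = sqrt(421.48) = 20.53 A

20.53 A


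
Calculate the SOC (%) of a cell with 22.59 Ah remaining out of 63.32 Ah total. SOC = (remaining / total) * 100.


SOC = (remaining / total) * 100 = (22.59 / 63.32) * 100 = 35.68%

35.68%


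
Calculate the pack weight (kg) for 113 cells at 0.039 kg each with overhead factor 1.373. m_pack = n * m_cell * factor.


m_pack = n * m_cell * overhead = 113 * 0.039 * 1.373 = 6.051 kg

6.051 kg


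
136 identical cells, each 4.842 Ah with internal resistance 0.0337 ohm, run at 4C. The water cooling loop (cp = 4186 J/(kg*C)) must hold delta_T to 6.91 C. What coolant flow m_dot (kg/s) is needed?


Step 1: I = 4 * 4.842 = 19.368 A
Step 2: Q_cell = I^2 * R = 19.368^2 * 0.0337 = 12.642 W
Step 3: Q_total = 136 * 12.642 = 1719.3 W
Step 4: m_dot = Q_total / (cp * dT) = 1719.3 / (4186 * 6.91) = 0.05944 kg/s

0.05944 kg/s


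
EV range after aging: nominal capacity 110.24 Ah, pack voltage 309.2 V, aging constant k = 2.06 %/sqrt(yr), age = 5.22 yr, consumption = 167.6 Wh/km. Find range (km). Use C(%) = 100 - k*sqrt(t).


Step 1: capacity retention = 100 - 2.06 * sqrt(5.22) = 100 - 2.06 * 2.2847 = 95.294%
Step 2: C_now = 110.24 * 95.294/100 = 105.05 Ah
Step 3: E_pack = V * C_now = 309.2 * 105.05 = 32481 Wh
Step 4: range = E_pack / consumption = 32481 / 167.6 = 193.8 km

193.8 km


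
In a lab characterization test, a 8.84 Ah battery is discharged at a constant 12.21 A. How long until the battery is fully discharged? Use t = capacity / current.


Runtime = 8.84 Ah / 12.21 A = 0.7240 hr

0.7240 hr


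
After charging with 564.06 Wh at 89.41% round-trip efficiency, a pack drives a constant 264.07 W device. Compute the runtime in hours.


Step 1: E_discharge = eta/100 * E_charge = 89.41/100 * 564.06 = 504.33 Wh
Step 2: t = E_discharge / P = 504.33 / 264.07 = 1.910 hr

1.910 hr


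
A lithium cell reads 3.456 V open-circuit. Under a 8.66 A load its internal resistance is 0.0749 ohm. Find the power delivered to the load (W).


Step 1: V_terminal = OCV - I*R = 3.456 - 8.66 * 0.0749 = 2.8074 V
Step 2: P_out = V_terminal * I = 2.8074 * 8.66 = 24.31 W

24.31 W


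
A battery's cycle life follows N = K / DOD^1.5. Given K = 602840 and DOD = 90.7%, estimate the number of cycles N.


Step 1: DOD^1.5 = 90.7^1.5 = 863.8
Step 2: N = 602840 / 863.8 = 697.9 cycles

697.9 cycles


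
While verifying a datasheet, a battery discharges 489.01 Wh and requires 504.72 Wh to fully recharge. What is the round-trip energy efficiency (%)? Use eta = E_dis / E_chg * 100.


Round-trip efficiency = 489.01/504.72 * 100% = 96.89%

96.89%


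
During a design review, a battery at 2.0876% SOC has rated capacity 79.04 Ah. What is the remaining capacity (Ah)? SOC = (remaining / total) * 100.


remaining = SOC / 100 * total = 2.0876 / 100 * 79.04 = 1.650 Ah

1.650 Ah


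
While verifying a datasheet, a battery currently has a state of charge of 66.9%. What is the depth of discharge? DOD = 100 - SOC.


DOD = 100 - SOC = 100 - 66.9 = 33.1%

33.1%


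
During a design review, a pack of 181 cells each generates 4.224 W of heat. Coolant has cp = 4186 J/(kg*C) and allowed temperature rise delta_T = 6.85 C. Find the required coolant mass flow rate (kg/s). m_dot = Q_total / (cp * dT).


Q_total = 181 * 4.224 = 764.54 W
m_dot = Q_total / (cp * dT) = 764.54 / (4186 * 6.85) = 0.02666 kg/s

0.02666 kg/s


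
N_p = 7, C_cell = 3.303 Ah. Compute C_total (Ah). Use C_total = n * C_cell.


C_total = 7 * 3.303 = 23.121 Ah

23.121 Ah


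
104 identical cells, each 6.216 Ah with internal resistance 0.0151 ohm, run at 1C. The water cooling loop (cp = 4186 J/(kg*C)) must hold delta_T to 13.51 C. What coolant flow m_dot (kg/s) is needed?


Step 1: I = 1 * 6.216 = 6.216 A
Step 2: Q_cell = I^2 * R = 6.216^2 * 0.0151 = 0.58344 W
Step 3: Q_total = 104 * 0.58344 = 60.678 W
Step 4: m_dot = Q_total / (cp * dT) = 60.678 / (4186 * 13.51) = 0.001073 kg/s

0.001073 kg/s


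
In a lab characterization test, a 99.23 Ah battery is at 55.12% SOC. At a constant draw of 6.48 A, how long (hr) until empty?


Step 1: remaining = SOC/100 * C_total = 55.12/100 * 99.23 = 54.696 Ah
Step 2: t = remaining / I = 54.696 / 6.48 = 8.441 hr

8.441 hr


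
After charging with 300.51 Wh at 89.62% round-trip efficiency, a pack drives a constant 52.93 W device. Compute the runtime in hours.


Step 1: E_discharge = eta/100 * E_charge = 89.62/100 * 300.51 = 269.32 Wh
Step 2: t = E_discharge / P = 269.32 / 52.93 = 5.088 hr

5.088 hr


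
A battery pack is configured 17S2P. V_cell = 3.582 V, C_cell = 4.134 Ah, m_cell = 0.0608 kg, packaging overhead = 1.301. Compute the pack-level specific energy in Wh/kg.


Step 1: V_pack = 17 * 3.582 = 60.894 V
Step 2: C_pack = 2 * 4.134 = 8.268 Ah
Step 3: E_pack = V_pack * C_pack = 60.894 * 8.268 = 503.47 Wh
Step 4: m_pack = 17 * 2 * 0.0608 * 1.301 = 2.6894 kg
Step 5: ED = E_pack / m_pack = 503.47 / 2.6894 = 187.2 Wh/kg

187.2 Wh/kg


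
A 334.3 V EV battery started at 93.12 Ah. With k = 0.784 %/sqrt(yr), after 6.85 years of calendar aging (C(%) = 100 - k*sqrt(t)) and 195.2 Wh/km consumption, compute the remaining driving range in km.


Step 1: capacity retention = 100 - 0.784 * sqrt(6.85) = 100 - 0.784 * 2.6173 = 97.948%
Step 2: C_now = 93.12 * 97.948/100 = 91.209 Ah
Step 3: E_pack = V * C_now = 334.3 * 91.209 = 30491 Wh
Step 4: range = E_pack / consumption = 30491 / 195.2 = 156.2 km

156.2 km


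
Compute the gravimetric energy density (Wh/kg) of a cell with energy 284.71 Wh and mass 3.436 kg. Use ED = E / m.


ED = E / m = 284.71 / 3.436 = 82.86 Wh/kg

82.86 Wh/kg


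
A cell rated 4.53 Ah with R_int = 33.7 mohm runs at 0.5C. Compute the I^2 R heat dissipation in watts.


Convert: R = 33.7 mohm = 0.0337 ohm
Step 1: I = C_rate * capacity = 0.5 * 4.53 = 2.265 A
Step 2: Q = I^2 * R = 2.265^2 * 0.0337 = 5.1302 * 0.0337 = 0.1729 W

0.1729 W


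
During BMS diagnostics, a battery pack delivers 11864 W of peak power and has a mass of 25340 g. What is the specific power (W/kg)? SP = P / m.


Convert: m = 25340 g = 25.34 kg
Specific power = 11864 W / 25.34 kg = 468.2 W/kg

468.2 W/kg


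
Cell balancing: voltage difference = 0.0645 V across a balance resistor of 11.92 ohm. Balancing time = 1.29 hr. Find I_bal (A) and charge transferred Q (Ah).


I_bal = dV / R = 0.0645 / 11.92 = 0.0054111 A
Q = I_bal * t = 0.0054111 * 1.29 = 0.006980 Ah

I=0.0054111 A, Q=0.006980 Ah


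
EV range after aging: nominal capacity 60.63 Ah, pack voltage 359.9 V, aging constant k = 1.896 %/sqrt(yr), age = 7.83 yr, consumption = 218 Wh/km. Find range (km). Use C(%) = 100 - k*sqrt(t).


Step 1: capacity retention = 100 - 1.896 * sqrt(7.83) = 100 - 1.896 * 2.7982 = 94.695%
Step 2: C_now = 60.63 * 94.695/100 = 57.414 Ah
Step 3: E_pack = V * C_now = 359.9 * 57.414 = 20663 Wh
Step 4: range = E_pack / consumption = 20663 / 218 = 94.78 km

94.78 km


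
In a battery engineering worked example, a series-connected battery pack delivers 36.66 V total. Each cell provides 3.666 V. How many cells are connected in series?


Rearranging: n = V_pack / V_cell = 36.66 / 3.666 = 10 cells

10


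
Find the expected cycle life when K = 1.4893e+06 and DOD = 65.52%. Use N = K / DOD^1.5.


DOD^1.5 = 530.35
N = K / DOD^1.5 = 1.4893e+06 / 530.35 = 2808

2808 cycles


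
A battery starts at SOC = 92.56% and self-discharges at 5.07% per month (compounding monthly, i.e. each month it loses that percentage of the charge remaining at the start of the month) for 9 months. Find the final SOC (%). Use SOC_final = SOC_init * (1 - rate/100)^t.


Monthly retention factor = 1 - 5.07/100 = 0.9493
Over 9 months: factor^9 = 0.62608
SOC_final = 92.56 * 0.62608 = 57.95%

57.95%


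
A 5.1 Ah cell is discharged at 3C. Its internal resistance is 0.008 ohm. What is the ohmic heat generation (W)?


Step 1: I = C_rate * capacity = 3 * 5.1 = 15.3 A
Step 2: Q = I^2 * R = 15.3^2 * 0.008 = 234.09 * 0.008 = 1.873 W

1.873 W


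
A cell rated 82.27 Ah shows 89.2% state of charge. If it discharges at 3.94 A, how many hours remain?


Step 1: remaining = SOC/100 * C_total = 89.2/100 * 82.27 = 73.385 Ah
Step 2: t = remaining / I = 73.385 / 3.94 = 18.63 hr

18.63 hr


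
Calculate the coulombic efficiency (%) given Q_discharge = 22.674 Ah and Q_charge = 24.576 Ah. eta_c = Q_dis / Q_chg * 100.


eta_c = Q_dis / Q_chg * 100 = 22.674 / 24.576 * 100 = 92.26%

92.26%


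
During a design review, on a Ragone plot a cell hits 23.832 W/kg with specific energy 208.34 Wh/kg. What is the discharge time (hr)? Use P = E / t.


t = E / P = 208.34 / 23.832 = 8.742 hr

8.742 hr


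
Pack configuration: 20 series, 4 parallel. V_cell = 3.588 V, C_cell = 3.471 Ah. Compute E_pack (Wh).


V_pack = 20 * 3.588 = 71.76 V
C_pack = 4 * 3.471 = 13.884 Ah
E = V_pack * C_pack = 71.76 * 13.884 = 996.3 Wh

996.3 Wh


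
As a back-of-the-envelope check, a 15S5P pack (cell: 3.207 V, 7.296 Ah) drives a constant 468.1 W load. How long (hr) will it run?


Step 1: E_pack = Ns * V_cell * Np * C_cell = 15 * 3.207 * 5 * 7.296 = 1754.9 Wh
Step 2: t = E_pack / P = 1754.9 / 468.1 = 3.749 hr

3.749 hr


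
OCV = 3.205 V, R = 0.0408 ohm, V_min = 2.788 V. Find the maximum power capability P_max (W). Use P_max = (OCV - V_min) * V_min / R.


P_max = (OCV - V_min) * V_min / R = (3.205 - 2.788) * 2.788 / 0.0408 = 0.417 * 2.788 / 0.0408 = 28.50 W

28.50 W


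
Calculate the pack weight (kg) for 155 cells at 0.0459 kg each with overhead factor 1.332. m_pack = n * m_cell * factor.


Cell mass sum = 155 * 0.0459 = 7.1145 kg
With overhead 1.332: m_pack = 7.1145 * 1.332 = 9.477 kg

9.477 kg


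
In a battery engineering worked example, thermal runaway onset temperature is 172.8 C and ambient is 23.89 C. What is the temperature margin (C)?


Safety margin = 172.8 C - 23.89 C = 148.91 C

148.91 C


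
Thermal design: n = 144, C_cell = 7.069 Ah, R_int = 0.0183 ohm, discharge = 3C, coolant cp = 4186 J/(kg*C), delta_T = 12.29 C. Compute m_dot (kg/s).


Step 1: I = 3 * 7.069 = 21.207 A
Step 2: Q_cell = I^2 * R = 21.207^2 * 0.0183 = 8.2302 W
Step 3: Q_total = 144 * 8.2302 = 1185.1 W
Step 4: m_dot = Q_total / (cp * dT) = 1185.1 / (4186 * 12.29) = 0.02304 kg/s

0.02304 kg/s


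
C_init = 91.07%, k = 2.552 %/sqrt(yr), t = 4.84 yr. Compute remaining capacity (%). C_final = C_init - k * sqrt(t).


sqrt(t) = sqrt(4.84) = 2.2
C_final = 91.07 - 2.552 * 2.2 = 85.46%

85.46%


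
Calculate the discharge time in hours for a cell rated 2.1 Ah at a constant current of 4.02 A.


t = capacity / current = 2.1 / 4.02 = 0.5224 hr

0.5224 hr


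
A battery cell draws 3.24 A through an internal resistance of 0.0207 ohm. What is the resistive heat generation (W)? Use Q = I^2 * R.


I^2 = 10.498
Q = 10.498 * 0.0207 = 0.2173 W

0.2173 W


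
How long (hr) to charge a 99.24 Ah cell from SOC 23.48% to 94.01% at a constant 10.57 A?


Step 1: dSOC = 94.01% - 23.48% = 70.53%
Step 2: delta_Ah = 99.24 * 70.53 / 100 = 69.994 Ah
Step 3: t = 69.994 / 10.57 = 6.622 hr

6.622 hr


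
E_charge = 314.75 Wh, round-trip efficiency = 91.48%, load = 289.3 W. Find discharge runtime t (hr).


Step 1: E_discharge = eta/100 * E_charge = 91.48/100 * 314.75 = 287.93 Wh
Step 2: t = E_discharge / P = 287.93 / 289.3 = 0.9953 hr

0.9953 hr


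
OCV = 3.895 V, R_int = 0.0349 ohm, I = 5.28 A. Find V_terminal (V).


IR drop = 5.28 * 0.0349 = 0.18427 V
V = 3.895 - 0.18427 = 3.711 V

3.711 V


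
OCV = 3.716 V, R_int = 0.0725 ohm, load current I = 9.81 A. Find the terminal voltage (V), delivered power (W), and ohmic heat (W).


Step 1: V_terminal = OCV - I*R = 3.716 - 9.81 * 0.0725 = 3.0048 V
Step 2: P_out = V_terminal * I = 3.0048 * 9.81 = 29.48 W
Step 3: Q = I^2 * R = 9.81^2 * 0.0725 = 6.977 W

V=3.0048 V, P=29.48 W, Q=6.977 W


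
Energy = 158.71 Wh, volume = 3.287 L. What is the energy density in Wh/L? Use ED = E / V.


ED = E / V = 158.71 / 3.287 = 48.28 Wh/L

48.28 Wh/L


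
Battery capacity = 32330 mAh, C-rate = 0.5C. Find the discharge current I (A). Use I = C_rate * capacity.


Convert: capacity = 32330 mAh = 32.33 Ah
At 0.5C: I = 0.5 * 32.33 Ah = 16.165 A

16.165 A
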